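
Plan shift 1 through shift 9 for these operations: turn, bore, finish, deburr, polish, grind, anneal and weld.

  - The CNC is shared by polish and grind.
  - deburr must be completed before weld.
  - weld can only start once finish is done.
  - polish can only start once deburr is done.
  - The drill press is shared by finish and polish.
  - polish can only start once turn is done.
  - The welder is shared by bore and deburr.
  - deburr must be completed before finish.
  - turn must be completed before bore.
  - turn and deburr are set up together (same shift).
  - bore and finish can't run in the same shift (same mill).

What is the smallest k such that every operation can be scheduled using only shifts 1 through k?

3 shifts

The precedence chain requires at least 3 distinct shifts.
3 works (last occupied shift: shift 3): for example deburr -> shift 1, anneal -> shift 1, turn -> shift 1, bore -> shift 3, finish -> shift 2, polish -> shift 3, weld -> shift 3, grind -> shift 1.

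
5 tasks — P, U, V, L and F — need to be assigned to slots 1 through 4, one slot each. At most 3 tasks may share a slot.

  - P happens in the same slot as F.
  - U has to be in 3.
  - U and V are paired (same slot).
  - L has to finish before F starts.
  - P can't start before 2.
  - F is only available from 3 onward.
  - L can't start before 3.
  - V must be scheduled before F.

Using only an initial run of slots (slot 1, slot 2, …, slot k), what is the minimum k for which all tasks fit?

4

The precedence chain requires at least 2 distinct slots.
With at most 3 per slot and 5 tasks, at least 2 slots are needed.
Propagating the time windows through the other constraints, P can't land before 4, so the schedule must run through at least slot 4.
4 works (last occupied slot: 4): for example U -> 3, F -> 4, P -> 4, V -> 3, L -> 3.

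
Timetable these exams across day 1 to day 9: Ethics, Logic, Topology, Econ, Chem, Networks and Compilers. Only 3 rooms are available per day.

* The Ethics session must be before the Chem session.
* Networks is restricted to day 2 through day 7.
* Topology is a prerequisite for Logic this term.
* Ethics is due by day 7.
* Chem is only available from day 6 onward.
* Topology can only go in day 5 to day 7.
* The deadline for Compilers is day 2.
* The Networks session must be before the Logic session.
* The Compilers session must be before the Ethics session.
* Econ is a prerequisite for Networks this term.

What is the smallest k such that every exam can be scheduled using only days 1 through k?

6 days

The precedence chain requires at least 3 distinct days.
With at most 3 per day and 7 exams, at least 3 days are needed.
Chem can't be placed before day 6, so the schedule must run through at least day 6.
6 works (last occupied day: day 6): for example Econ in day 1; Logic in day 6; Ethics in day 2; Networks in day 2; Topology in day 5; Compilers in day 1; Chem in day 6.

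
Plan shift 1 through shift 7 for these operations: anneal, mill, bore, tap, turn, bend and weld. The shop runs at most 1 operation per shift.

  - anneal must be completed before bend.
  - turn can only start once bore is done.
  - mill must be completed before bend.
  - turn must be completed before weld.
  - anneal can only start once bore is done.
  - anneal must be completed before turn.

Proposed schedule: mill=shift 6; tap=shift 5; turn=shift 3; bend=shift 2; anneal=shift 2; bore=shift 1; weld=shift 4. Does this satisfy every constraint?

No — it violates: The shop runs at most 1 operation per shift

turn can only start once bore is done — holds.
mill must be completed before bend — violated.
anneal must be completed before turn — holds.
anneal must be completed before bend — violated.
The shop runs at most 1 operation per shift — violated.
anneal can only start once bore is done — holds.
turn must be completed before weld — holds.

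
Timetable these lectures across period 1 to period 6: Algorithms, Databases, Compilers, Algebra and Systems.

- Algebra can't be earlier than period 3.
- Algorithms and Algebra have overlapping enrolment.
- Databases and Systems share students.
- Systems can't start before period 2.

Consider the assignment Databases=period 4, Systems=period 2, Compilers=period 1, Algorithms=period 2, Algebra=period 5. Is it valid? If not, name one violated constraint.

Algorithms and Algebra have overlapping enrolment — holds.
Systems can't start before period 2 — holds.
Algebra can't be earlier than period 3 — holds.
Databases and Systems share students — holds.

Yes, all constraints hold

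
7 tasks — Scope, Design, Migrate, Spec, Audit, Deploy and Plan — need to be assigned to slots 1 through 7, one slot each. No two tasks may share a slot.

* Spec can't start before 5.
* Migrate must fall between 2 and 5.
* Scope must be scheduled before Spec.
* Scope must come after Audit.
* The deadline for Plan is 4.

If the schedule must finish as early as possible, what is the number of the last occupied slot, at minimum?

slot 7

The precedence chain requires at least 3 distinct slots.
With at most 1 per slot and 7 tasks, at least 7 slots are needed.
Spec can't be placed before 5, so the schedule must run through at least slot 5.
7 works (last occupied slot: 7): for example Spec=5; Scope=4; Design=6; Audit=3; Deploy=7; Migrate=2; Plan=1.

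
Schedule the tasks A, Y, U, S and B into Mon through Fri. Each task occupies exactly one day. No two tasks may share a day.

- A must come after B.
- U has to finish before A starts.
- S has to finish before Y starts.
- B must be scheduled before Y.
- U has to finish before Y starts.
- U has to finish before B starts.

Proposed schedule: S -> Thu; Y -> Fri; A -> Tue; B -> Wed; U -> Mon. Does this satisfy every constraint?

No — it violates: A must come after B

B must be scheduled before Y — holds.
U has to finish before Y starts — holds.
U has to finish before A starts — holds.
S has to finish before Y starts — holds.
No two tasks may share a day — holds.
A must come after B — violated.
U has to finish before B starts — holds.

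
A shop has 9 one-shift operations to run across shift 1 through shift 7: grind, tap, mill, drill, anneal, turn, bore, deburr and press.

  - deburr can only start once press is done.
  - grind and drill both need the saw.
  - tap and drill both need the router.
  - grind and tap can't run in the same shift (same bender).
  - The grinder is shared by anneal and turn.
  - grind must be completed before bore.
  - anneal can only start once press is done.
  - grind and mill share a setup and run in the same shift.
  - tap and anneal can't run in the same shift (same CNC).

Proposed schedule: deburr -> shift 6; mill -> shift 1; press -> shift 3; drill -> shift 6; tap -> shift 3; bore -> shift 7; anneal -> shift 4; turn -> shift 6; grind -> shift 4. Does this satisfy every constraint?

No. grind and mill share a setup and run in the same shift is not satisfied.

tap and anneal can't run in the same shift (same CNC) — holds.
grind and tap can't run in the same shift (same bender) — holds.
grind must be completed before bore — holds.
deburr can only start once press is done — holds.
grind and mill share a setup and run in the same shift — violated.
grind and drill both need the saw — holds.
anneal can only start once press is done — holds.
The grinder is shared by anneal and turn — holds.
tap and drill both need the router — holds.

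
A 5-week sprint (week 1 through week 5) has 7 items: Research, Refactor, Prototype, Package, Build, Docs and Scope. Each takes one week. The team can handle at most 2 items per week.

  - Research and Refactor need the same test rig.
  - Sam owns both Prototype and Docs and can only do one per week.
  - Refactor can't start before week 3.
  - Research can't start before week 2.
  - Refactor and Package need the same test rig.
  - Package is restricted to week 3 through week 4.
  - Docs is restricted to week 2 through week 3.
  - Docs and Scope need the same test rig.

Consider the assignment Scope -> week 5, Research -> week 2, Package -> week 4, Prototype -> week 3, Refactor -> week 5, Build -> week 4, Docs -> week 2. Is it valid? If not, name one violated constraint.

Package is restricted to week 3 through week 4 — holds.
Refactor can't start before week 3 — holds.
Docs is restricted to week 2 through week 3 — holds.
Docs and Scope need the same test rig — holds.
Research and Refactor need the same test rig — holds.
The team can handle at most 2 items per week — holds.
Refactor and Package need the same test rig — holds.
Sam owns both Prototype and Docs and can only do one per week — holds.
Research can't start before week 2 — holds.

Yes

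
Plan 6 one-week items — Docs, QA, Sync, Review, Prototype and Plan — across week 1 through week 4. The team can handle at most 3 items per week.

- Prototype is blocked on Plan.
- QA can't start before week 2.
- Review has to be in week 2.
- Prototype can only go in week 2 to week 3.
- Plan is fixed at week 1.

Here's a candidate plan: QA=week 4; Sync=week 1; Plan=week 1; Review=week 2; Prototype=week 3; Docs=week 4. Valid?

QA can't start before week 2 — holds.
Prototype can only go in week 2 to week 3 — holds.
The team can handle at most 3 items per week — holds.
Plan is fixed at week 1 — holds.
Prototype is blocked on Plan — holds.
Review has to be in week 2 — holds.

Yes, all constraints hold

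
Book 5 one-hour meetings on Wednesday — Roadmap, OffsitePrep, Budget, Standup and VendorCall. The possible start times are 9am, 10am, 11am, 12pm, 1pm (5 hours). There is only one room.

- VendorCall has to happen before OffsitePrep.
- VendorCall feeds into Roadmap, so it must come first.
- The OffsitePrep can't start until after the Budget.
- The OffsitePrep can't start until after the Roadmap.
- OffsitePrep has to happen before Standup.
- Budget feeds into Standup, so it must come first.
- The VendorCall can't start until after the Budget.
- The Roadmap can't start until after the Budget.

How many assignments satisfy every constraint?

Enumerating: Standup=1pm; Budget=9am; OffsitePrep=12pm; VendorCall=10am; Roadmap=11am.

1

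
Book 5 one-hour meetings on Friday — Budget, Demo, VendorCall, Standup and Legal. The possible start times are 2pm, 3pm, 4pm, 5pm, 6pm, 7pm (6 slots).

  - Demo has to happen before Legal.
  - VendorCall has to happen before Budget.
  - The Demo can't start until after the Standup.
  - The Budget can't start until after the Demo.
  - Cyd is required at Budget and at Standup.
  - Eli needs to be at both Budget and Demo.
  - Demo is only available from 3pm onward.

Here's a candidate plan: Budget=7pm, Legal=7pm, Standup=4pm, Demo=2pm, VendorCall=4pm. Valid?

The Budget can't start until after the Demo — holds.
VendorCall has to happen before Budget — holds.
Eli needs to be at both Budget and Demo — holds.
Demo is only available from 3pm onward — violated.
Demo has to happen before Legal — holds.
Cyd is required at Budget and at Standup — holds.
The Demo can't start until after the Standup — violated.

No. Demo is only available from 3pm onward is not satisfied.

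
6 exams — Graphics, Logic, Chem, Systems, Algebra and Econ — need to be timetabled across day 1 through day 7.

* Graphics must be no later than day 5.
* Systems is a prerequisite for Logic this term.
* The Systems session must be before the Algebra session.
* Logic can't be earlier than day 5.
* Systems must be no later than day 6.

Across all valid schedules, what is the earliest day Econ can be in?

day 1

Econ at day 1 is achievable: Chem -> day 1; Systems -> day 1; Algebra -> day 2; Econ -> day 1; Logic -> day 5; Graphics -> day 1.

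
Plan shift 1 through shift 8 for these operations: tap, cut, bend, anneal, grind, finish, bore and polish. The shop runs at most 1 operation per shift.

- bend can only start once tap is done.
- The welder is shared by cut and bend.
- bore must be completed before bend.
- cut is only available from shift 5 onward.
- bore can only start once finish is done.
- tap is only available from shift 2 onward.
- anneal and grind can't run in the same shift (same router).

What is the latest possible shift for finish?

shift 6

Downstream work caps finish at shift 6.
finish at shift 6 is achievable: grind in shift 3; finish in shift 6; cut in shift 5; polish in shift 4; tap in shift 2; bend in shift 8; bore in shift 7; anneal in shift 1.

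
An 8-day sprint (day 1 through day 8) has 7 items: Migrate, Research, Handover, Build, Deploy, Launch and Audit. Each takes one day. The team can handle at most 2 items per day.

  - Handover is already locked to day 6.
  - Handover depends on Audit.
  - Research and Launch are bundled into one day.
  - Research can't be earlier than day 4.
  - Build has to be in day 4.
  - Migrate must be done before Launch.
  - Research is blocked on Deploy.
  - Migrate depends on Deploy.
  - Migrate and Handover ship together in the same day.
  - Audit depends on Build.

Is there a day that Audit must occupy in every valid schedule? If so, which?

day 5

Build is fixed at day 4 and must come before Audit, so Audit is at least day 5.
Handover is fixed at day 6 and must come after Audit, so Audit is at most day 5.
So Audit must be day 5.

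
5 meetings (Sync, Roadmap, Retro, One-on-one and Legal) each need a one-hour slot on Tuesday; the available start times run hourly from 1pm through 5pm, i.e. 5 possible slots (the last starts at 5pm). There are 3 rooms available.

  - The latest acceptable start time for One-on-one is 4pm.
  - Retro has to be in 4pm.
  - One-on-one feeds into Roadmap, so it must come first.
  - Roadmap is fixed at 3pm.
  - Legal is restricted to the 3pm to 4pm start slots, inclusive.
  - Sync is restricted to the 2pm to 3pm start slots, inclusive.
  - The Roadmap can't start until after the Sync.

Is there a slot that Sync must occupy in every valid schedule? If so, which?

2pm

Sync is available from 2pm; Sync's own window allows nothing later than 3pm; downstream work caps Sync at 2pm.
So Sync is pinned to 2pm.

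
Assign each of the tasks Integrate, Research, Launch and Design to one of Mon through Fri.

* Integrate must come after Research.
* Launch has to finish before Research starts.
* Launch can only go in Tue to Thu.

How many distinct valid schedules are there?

20

Splitting on Integrate: it can be Thu (5), Fri (15). Listing each branch's schedules as (Research, Launch, Design):
Integrate=Thu: (Wed,Tue,Mon) (Wed,Tue,Tue) (Wed,Tue,Wed) (Wed,Tue,Thu) (Wed,Tue,Fri) — 5.
Integrate=Fri: (Wed,Tue,Mon) (Wed,Tue,Tue) (Wed,Tue,Wed) (Wed,Tue,Thu) (Wed,Tue,Fri) (Thu,Tue,Mon) (Thu,Tue,Tue) (Thu,Tue,Wed) (Thu,Tue,Thu) (Thu,Tue,Fri) (Thu,Wed,Mon) (Thu,Wed,Tue) (Thu,Wed,Wed) (Thu,Wed,Thu) (Thu,Wed,Fri) — 15.
Summing: 5 + 15 = 20.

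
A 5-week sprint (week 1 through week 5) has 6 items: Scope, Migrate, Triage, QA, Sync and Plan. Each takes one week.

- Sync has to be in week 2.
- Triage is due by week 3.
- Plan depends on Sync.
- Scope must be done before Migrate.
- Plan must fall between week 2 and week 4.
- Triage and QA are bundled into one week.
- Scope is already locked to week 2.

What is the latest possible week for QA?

QA must be in the same week as Triage, which can't be after week 3, so QA is at most week 3.
QA at week 3 is achievable: Scope in week 2, Migrate in week 3, Sync in week 2, Plan in week 3, Triage in week 3, QA in week 3.

week 3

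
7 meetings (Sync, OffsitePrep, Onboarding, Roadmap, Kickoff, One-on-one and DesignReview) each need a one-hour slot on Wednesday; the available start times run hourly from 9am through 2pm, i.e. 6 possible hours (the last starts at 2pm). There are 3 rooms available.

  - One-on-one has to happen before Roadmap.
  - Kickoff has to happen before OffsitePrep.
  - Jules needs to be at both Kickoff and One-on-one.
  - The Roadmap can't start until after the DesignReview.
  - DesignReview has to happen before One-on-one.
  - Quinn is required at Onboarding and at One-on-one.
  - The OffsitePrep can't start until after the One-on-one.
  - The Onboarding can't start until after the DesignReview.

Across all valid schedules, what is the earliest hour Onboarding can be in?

10am

Precedence pushes Onboarding to at least 10am.
Onboarding at 10am is achievable: Onboarding -> 10am; Kickoff -> 9am; Sync -> 9am; DesignReview -> 9am; OffsitePrep -> 12pm; Roadmap -> 12pm; One-on-one -> 11am.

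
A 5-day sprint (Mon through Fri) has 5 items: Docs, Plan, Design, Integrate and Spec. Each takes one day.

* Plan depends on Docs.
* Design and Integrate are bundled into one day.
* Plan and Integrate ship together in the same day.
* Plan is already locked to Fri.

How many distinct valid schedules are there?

Splitting on Docs: it can be Mon (5), Tue (5), Wed (5), Thu (5). Listing each branch's schedules as (Plan, Design, Integrate, Spec):
Docs=Mon: (Fri,Fri,Fri,Mon) (Fri,Fri,Fri,Tue) (Fri,Fri,Fri,Wed) (Fri,Fri,Fri,Thu) (Fri,Fri,Fri,Fri) — 5.
Docs=Tue: (Fri,Fri,Fri,Mon) (Fri,Fri,Fri,Tue) (Fri,Fri,Fri,Wed) (Fri,Fri,Fri,Thu) (Fri,Fri,Fri,Fri) — 5.
Docs=Wed: (Fri,Fri,Fri,Mon) (Fri,Fri,Fri,Tue) (Fri,Fri,Fri,Wed) (Fri,Fri,Fri,Thu) (Fri,Fri,Fri,Fri) — 5.
Docs=Thu: (Fri,Fri,Fri,Mon) (Fri,Fri,Fri,Tue) (Fri,Fri,Fri,Wed) (Fri,Fri,Fri,Thu) (Fri,Fri,Fri,Fri) — 5.
Summing: 5 + 5 + 5 + 5 = 20.

20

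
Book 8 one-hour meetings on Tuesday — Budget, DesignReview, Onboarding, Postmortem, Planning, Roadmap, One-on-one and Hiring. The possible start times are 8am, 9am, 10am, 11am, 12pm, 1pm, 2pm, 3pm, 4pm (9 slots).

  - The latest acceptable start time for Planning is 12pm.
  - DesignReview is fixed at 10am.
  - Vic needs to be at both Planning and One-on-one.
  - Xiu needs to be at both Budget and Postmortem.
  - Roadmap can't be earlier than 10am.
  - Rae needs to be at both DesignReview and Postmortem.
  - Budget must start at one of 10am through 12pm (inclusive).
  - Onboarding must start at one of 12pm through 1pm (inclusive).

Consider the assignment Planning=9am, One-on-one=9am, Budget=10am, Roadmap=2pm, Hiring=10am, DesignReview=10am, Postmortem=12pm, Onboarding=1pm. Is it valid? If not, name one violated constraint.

The latest acceptable start time for Planning is 12pm — holds.
Roadmap can't be earlier than 10am — holds.
Vic needs to be at both Planning and One-on-one — violated.
Xiu needs to be at both Budget and Postmortem — holds.
DesignReview is fixed at 10am — holds.
Budget must start at one of 10am through 12pm (inclusive) — holds.
Onboarding must start at one of 12pm through 1pm (inclusive) — holds.
Rae needs to be at both DesignReview and Postmortem — holds.

Invalid. Vic needs to be at both Planning and One-on-one.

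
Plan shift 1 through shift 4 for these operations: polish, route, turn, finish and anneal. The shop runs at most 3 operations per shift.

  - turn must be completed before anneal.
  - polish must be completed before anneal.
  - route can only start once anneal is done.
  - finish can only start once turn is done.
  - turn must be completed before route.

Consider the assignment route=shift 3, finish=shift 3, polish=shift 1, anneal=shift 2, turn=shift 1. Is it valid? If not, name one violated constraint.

polish must be completed before anneal — holds.
turn must be completed before route — holds.
The shop runs at most 3 operations per shift — holds.
route can only start once anneal is done — holds.
finish can only start once turn is done — holds.
turn must be completed before anneal — holds.

Yes, all constraints hold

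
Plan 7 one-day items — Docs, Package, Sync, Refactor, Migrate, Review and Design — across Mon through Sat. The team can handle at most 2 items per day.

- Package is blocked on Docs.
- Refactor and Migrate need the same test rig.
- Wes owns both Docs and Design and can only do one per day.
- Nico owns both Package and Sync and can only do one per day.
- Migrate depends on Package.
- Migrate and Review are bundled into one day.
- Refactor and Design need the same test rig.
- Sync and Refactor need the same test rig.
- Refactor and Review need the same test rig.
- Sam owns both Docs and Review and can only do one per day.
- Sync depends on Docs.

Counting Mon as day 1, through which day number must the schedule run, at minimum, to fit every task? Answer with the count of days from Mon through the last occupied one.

The precedence chain requires at least 3 distinct days.
With at most 2 per day and 7 tasks, at least 4 days are needed.
4 works (last occupied day: Thu): for example Docs in Mon, Review in Thu, Migrate in Thu, Design in Tue, Sync in Wed, Refactor in Mon, Package in Tue.

4 days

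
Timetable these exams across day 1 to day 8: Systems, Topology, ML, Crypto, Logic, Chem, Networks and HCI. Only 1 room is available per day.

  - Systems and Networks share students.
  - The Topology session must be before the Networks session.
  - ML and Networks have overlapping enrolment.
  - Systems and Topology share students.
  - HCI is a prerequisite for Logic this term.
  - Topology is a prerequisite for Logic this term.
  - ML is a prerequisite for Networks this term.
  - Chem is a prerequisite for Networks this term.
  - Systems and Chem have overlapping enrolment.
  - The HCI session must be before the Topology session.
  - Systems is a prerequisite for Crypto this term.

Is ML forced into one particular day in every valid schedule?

ML can be day 1 (e.g. Networks -> day 5; ML -> day 1; Crypto -> day 8; Logic -> day 6; Topology -> day 3; Chem -> day 4; HCI -> day 2; Systems -> day 7) or day 2 (e.g. Crypto=day 8, ML=day 2, HCI=day 1, Topology=day 3, Chem=day 4, Logic=day 6, Networks=day 5, Systems=day 7).

No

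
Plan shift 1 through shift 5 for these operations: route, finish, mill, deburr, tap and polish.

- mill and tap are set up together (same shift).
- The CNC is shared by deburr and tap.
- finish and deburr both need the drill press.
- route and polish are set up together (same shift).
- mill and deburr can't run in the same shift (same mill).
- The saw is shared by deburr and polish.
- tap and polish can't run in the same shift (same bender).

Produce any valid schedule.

mill=shift 2, route=shift 1, deburr=shift 3, tap=shift 2, polish=shift 1, finish=shift 1

Checking: mill(shift 2) != deburr(shift 3); finish(shift 1) != deburr(shift 3); deburr(shift 3) != polish(shift 1); tap(shift 2) != polish(shift 1); deburr(shift 3) != tap(shift 2); route = polish = shift 1; mill = tap = shift 2.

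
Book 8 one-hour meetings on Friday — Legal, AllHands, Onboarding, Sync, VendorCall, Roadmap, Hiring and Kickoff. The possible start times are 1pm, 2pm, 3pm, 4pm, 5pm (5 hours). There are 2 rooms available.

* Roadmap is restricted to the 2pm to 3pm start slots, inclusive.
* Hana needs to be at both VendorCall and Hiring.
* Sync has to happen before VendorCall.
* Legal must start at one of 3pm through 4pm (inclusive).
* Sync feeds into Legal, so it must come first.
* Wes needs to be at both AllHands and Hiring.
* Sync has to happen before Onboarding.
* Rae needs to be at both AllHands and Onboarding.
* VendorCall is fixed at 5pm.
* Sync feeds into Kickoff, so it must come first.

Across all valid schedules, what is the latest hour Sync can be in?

3pm

Downstream work caps Sync at 3pm.
Sync at 3pm is achievable: Sync in 3pm, VendorCall in 5pm, Kickoff in 5pm, Legal in 4pm, Onboarding in 4pm, Hiring in 2pm, AllHands in 1pm, Roadmap in 2pm.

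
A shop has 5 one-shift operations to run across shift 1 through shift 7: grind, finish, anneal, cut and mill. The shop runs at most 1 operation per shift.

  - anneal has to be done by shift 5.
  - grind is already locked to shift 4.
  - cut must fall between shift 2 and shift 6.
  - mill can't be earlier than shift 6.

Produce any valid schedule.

mill in shift 6; finish in shift 3; anneal in shift 1; cut in shift 2; grind in shift 4

Checking: mill=shift 6 in [shift 6,shift 7]; anneal=shift 1 in [shift 1,shift 5]; grind=shift 4 in [shift 4,shift 4]; cut=shift 2 in [shift 2,shift 6]; max 1 per shift (cap 1).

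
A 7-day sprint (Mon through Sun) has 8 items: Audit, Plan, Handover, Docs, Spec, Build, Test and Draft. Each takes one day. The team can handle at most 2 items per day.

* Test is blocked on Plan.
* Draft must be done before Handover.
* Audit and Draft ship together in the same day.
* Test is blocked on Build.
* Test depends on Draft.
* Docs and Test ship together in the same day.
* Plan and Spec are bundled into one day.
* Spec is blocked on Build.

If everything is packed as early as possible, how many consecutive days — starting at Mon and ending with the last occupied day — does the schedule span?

The precedence chain requires at least 3 distinct days.
With at most 2 per day and 8 work items, at least 4 days are needed.
4 works (last occupied day: Thu): for example Draft in Mon, Test in Thu, Audit in Mon, Spec in Wed, Plan in Wed, Build in Tue, Handover in Tue, Docs in Thu.

4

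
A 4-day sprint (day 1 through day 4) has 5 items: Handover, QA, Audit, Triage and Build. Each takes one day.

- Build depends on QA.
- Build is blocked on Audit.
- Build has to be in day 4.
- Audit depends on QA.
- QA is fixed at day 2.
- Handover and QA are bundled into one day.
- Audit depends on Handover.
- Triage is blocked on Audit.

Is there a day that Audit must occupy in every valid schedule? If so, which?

QA is fixed at day 2 and must come before Audit, so Audit is at least day 3.
Build is fixed at day 4 and must come after Audit, so Audit is at most day 3.
So Audit must be day 3.

day 3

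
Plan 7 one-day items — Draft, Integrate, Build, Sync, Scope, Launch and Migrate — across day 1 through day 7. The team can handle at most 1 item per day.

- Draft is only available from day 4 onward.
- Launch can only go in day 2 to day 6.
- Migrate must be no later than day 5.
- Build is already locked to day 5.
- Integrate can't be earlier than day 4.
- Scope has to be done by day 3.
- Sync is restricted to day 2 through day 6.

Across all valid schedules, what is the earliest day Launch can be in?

day 2

Launch is available from day 2; Launch's own window allows nothing later than day 6.
Launch at day 2 is achievable: Integrate in day 7, Build in day 5, Migrate in day 3, Launch in day 2, Scope in day 1, Sync in day 6, Draft in day 4.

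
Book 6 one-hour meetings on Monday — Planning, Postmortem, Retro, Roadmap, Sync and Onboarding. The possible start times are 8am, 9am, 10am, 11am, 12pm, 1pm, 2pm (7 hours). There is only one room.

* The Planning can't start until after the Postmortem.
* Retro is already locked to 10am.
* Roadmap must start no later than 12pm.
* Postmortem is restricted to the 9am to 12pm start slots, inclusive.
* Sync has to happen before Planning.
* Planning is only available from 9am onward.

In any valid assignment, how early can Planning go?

Planning is available from 9am; precedence pushes Planning to at least 10am.
Planning at 11am is achievable: Planning -> 11am, Onboarding -> 1pm, Postmortem -> 9am, Roadmap -> 12pm, Sync -> 8am, Retro -> 10am.
Nothing earlier works — the capacity limit rule out every hour before 11am.

11am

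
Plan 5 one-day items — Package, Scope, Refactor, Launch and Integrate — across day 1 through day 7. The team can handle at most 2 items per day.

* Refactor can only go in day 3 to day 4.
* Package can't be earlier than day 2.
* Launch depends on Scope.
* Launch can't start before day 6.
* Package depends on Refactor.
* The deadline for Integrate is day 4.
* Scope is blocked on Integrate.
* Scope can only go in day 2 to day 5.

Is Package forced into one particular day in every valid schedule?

Package can be day 4 (e.g. Integrate in day 1; Refactor in day 3; Scope in day 2; Launch in day 6; Package in day 4) or day 5 (e.g. Launch in day 6, Refactor in day 3, Package in day 5, Scope in day 2, Integrate in day 1).

No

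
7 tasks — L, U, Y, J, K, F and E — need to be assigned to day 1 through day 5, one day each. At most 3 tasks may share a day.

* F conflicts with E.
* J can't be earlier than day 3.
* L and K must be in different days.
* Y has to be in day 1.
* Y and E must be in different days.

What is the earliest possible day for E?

E at day 2 is achievable: K in day 2; J in day 3; E in day 2; Y in day 1; L in day 1; F in day 3; U in day 1.
Nothing earlier works — the conflict and capacity constraints rule out every day before day 2.

day 2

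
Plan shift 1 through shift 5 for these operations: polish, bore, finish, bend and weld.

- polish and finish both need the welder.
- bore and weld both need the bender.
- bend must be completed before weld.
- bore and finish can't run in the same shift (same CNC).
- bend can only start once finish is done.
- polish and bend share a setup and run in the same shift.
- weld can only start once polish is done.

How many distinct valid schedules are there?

30

Splitting on polish: it can be shift 2 (9), shift 3 (12), shift 4 (9). Listing each branch's schedules as (bore, finish, bend, weld) by shift number:
polish=shift 2: (2,1,2,3) (2,1,2,4) (2,1,2,5) (3,1,2,4) (3,1,2,5) (4,1,2,3) (4,1,2,5) (5,1,2,3) (5,1,2,4) — 9.
polish=shift 3: (1,2,3,4) (1,2,3,5) (2,1,3,4) (2,1,3,5) (3,1,3,4) (3,1,3,5) (3,2,3,4) (3,2,3,5) (4,1,3,5) (4,2,3,5) (5,1,3,4) (5,2,3,4) — 12.
polish=shift 4: (1,2,4,5) (1,3,4,5) (2,1,4,5) (2,3,4,5) (3,1,4,5) (3,2,4,5) (4,1,4,5) (4,2,4,5) (4,3,4,5) — 9.
Summing: 9 + 12 + 9 = 30.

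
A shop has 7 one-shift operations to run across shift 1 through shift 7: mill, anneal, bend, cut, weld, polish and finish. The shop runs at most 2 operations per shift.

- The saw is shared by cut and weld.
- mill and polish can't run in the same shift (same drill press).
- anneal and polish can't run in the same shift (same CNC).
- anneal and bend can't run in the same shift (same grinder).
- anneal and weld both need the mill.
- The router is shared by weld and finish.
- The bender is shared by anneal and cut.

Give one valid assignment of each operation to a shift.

weld=shift 3; finish=shift 4; cut=shift 2; bend=shift 2; anneal=shift 1; polish=shift 3; mill=shift 1

Checking: cut(shift 2) != weld(shift 3); weld(shift 3) != finish(shift 4); anneal(shift 1) != weld(shift 3); mill(shift 1) != polish(shift 3); anneal(shift 1) != cut(shift 2); anneal(shift 1) != bend(shift 2); anneal(shift 1) != polish(shift 3); max 2 per shift (cap 2).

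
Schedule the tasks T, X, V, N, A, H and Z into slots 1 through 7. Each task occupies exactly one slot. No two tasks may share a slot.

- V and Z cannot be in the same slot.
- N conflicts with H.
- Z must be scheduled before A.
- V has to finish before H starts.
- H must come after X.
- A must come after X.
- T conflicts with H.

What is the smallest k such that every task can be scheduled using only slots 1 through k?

7 slots

The precedence chain requires at least 2 distinct slots.
With at most 1 per slot and 7 tasks, at least 7 slots are needed.
7 works (last occupied slot: 7): for example N in 7; H in 5; V in 4; A in 3; Z in 2; X in 1; T in 6.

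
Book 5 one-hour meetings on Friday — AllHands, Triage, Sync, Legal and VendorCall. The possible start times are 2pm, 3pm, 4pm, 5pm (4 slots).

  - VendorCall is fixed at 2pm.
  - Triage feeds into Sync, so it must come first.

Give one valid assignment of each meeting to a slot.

Triage=2pm; VendorCall=2pm; Legal=2pm; Sync=3pm; AllHands=2pm

Checking: Triage(2pm) before Sync(3pm); VendorCall=2pm in [2pm,2pm].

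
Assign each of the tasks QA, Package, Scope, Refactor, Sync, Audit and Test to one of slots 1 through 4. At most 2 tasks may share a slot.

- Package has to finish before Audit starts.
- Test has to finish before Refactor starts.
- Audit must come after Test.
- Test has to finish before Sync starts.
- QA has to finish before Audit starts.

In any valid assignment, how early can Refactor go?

Precedence pushes Refactor to at least 2.
Refactor at 2 is achievable: Scope -> 4, Audit -> 3, QA -> 1, Refactor -> 2, Package -> 2, Sync -> 3, Test -> 1.

2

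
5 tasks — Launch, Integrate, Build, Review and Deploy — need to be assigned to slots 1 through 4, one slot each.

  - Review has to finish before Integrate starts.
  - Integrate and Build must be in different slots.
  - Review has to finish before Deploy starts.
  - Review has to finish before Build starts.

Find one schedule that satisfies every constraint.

Deploy -> 2; Launch -> 1; Integrate -> 2; Build -> 3; Review -> 1

Checking: Review(1) before Integrate(2); Review(1) before Deploy(2); Review(1) before Build(3); Integrate(2) != Build(3).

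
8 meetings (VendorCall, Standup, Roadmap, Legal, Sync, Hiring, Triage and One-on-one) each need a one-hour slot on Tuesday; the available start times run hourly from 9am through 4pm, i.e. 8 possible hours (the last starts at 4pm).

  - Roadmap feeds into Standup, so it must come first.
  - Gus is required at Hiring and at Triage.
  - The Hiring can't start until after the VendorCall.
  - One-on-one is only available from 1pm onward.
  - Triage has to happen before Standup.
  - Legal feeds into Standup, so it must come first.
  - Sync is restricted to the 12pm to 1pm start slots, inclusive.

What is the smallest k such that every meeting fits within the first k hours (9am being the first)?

The precedence chain requires at least 2 distinct hours.
One-on-one can't be placed before 1pm — that is hour 5 counting from 9am — so the schedule must run through at least 5 hours.
5 works (last occupied hour: 1pm): for example Legal=9am; Triage=9am; Hiring=10am; One-on-one=1pm; Standup=10am; Roadmap=9am; VendorCall=9am; Sync=12pm.

5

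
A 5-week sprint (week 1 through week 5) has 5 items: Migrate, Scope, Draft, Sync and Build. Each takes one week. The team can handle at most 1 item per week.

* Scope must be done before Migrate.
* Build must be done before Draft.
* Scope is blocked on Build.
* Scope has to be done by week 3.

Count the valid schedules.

Splitting on Migrate: it can be week 3 (2), week 4 (5), week 5 (5). Listing each branch's schedules as (Scope, Draft, Sync, Build) by week number:
Migrate=week 3: (2,4,5,1) (2,5,4,1) — 2.
Migrate=week 4: (2,3,5,1) (2,5,3,1) (3,2,5,1) (3,5,1,2) (3,5,2,1) — 5.
Migrate=week 5: (2,3,4,1) (2,4,3,1) (3,2,4,1) (3,4,1,2) (3,4,2,1) — 5.
Summing: 2 + 5 + 5 = 12.

12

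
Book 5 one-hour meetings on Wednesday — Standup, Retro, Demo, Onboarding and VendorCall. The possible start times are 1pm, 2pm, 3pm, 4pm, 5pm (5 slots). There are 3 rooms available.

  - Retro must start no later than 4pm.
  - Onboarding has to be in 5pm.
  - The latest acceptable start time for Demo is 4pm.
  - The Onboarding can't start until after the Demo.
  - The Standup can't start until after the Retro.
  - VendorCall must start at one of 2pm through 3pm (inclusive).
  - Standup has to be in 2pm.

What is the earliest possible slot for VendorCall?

VendorCall is available from 2pm; VendorCall's own window allows nothing later than 3pm.
VendorCall at 2pm is achievable: Onboarding -> 5pm, Standup -> 2pm, VendorCall -> 2pm, Demo -> 1pm, Retro -> 1pm.

2pm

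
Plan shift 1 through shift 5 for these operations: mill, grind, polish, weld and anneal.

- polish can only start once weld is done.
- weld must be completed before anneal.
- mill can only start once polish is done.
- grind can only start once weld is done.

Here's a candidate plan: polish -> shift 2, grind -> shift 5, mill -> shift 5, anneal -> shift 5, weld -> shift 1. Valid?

Yes, all constraints hold

polish can only start once weld is done — holds.
weld must be completed before anneal — holds.
mill can only start once polish is done — holds.
grind can only start once weld is done — holds.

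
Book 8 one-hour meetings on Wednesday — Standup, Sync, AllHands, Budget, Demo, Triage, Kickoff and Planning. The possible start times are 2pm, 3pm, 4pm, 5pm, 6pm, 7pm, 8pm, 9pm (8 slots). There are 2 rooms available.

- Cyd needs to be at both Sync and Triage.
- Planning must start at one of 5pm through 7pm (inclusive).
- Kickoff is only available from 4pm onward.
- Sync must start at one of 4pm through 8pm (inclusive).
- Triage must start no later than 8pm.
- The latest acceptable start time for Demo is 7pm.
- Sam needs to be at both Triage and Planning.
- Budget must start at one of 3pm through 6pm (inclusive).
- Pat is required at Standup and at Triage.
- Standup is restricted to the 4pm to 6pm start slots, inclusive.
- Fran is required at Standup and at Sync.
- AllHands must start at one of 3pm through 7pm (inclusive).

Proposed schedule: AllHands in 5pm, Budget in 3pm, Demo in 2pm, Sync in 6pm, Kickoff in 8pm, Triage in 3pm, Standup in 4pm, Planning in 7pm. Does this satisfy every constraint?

Fran is required at Standup and at Sync — holds.
The latest acceptable start time for Demo is 7pm — holds.
Standup is restricted to the 4pm to 6pm start slots, inclusive — holds.
Planning must start at one of 5pm through 7pm (inclusive) — holds.
Sync must start at one of 4pm through 8pm (inclusive) — holds.
Kickoff is only available from 4pm onward — holds.
There are 2 rooms available — holds.
Budget must start at one of 3pm through 6pm (inclusive) — holds.
Cyd needs to be at both Sync and Triage — holds.
Sam needs to be at both Triage and Planning — holds.
AllHands must start at one of 3pm through 7pm (inclusive) — holds.
Triage must start no later than 8pm — holds.
Pat is required at Standup and at Triage — holds.

Yes, all constraints hold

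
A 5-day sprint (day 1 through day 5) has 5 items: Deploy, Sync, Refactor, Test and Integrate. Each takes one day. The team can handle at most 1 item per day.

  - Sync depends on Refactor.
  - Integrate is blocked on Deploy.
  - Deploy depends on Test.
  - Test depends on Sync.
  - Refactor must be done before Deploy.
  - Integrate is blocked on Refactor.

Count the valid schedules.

Enumerating: Sync -> day 2, Test -> day 3, Refactor -> day 1, Deploy -> day 4, Integrate -> day 5.

1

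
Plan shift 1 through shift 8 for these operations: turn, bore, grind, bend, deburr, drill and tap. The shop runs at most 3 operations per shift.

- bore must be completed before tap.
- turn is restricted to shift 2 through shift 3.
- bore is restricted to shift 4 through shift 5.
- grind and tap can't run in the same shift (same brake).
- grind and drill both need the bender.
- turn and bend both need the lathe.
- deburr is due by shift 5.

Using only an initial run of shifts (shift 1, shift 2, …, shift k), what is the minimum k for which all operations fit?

5

The precedence chain requires at least 2 distinct shifts.
With at most 3 per shift and 7 operations, at least 3 shifts are needed.
Propagating the time windows through the other constraints, tap can't land before shift 5, so the schedule must run through at least shift 5.
5 works (last occupied shift: shift 5): for example grind -> shift 1, turn -> shift 2, deburr -> shift 1, drill -> shift 2, bore -> shift 4, bend -> shift 1, tap -> shift 5.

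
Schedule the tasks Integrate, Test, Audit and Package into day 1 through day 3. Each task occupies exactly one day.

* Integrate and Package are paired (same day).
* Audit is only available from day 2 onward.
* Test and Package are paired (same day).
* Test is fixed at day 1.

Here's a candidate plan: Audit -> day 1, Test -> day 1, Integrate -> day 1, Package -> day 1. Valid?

Invalid. Audit is only available from day 2 onward.

Integrate and Package are paired (same day) — holds.
Audit is only available from day 2 onward — violated.
Test and Package are paired (same day) — holds.
Test is fixed at day 1 — holds.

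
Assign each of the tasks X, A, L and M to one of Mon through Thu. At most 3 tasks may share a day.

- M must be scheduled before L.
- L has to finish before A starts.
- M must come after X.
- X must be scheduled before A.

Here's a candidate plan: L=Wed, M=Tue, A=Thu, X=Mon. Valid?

L has to finish before A starts — holds.
M must come after X — holds.
X must be scheduled before A — holds.
At most 3 tasks may share a day — holds.
M must be scheduled before L — holds.

Valid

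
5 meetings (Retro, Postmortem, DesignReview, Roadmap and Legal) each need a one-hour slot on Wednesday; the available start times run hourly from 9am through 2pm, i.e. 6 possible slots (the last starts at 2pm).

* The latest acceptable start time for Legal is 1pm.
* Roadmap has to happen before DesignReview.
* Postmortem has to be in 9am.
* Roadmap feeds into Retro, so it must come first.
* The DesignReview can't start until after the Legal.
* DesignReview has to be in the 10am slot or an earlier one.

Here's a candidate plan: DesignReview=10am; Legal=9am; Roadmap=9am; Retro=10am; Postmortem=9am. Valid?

Roadmap has to happen before DesignReview — holds.
Postmortem has to be in 9am — holds.
The latest acceptable start time for Legal is 1pm — holds.
DesignReview has to be in the 10am slot or an earlier one — holds.
Roadmap feeds into Retro, so it must come first — holds.
The DesignReview can't start until after the Legal — holds.

Yes, all constraints hold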